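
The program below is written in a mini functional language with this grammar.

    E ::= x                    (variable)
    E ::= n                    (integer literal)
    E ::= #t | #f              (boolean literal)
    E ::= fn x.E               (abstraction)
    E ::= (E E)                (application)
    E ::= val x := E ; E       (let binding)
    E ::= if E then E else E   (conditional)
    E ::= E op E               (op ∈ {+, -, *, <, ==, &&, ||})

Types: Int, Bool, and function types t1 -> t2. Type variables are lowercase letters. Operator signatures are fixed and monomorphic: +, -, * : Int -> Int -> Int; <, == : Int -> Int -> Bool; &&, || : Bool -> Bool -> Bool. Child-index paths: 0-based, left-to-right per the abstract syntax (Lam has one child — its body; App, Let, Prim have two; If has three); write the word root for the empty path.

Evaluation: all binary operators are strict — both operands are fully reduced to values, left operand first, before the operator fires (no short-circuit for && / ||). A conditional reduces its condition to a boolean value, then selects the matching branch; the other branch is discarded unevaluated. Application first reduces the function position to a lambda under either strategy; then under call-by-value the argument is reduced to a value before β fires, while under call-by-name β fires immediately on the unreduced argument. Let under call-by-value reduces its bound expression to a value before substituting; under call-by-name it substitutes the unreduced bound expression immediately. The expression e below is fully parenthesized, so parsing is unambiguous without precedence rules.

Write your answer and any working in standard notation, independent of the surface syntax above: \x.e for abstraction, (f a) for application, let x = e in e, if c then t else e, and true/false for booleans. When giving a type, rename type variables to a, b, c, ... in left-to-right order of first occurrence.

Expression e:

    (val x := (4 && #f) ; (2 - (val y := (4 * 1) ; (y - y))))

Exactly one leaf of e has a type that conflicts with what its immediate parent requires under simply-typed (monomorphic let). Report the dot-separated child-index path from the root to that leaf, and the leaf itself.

Trace:
  unify Int ~ Bool
  FAIL: mismatch Int ~ Bool

Answer: 0.0 : 4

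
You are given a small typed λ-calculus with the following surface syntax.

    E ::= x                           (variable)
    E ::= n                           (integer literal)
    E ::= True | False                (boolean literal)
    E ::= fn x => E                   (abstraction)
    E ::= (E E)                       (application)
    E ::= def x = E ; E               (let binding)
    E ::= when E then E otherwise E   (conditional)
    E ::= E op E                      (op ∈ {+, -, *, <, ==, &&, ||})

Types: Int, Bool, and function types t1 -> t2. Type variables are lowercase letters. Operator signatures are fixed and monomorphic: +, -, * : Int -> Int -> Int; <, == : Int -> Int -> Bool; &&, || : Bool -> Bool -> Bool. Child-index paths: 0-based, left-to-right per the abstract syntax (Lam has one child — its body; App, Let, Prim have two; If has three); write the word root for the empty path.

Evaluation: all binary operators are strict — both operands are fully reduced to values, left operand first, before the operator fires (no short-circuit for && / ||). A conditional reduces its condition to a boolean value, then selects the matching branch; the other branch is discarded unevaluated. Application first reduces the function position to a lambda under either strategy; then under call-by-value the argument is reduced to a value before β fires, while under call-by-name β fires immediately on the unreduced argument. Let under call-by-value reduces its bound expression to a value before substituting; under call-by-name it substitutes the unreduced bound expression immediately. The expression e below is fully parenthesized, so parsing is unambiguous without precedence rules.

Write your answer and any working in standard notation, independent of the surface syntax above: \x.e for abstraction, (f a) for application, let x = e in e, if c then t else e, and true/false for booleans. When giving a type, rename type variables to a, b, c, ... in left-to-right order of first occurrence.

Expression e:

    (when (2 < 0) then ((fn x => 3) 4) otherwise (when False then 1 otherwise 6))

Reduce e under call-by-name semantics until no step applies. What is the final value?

Trace:
step 0: (if (2 < 0) then ((\x.3) 4) else (if false then 1 else 6))
step 1: [delta@0] (if false then ((\x.3) 4) else (if false then 1 else 6))
step 2: [if@root] (if false then 1 else 6)
step 3: [if@root] 6

Answer: 6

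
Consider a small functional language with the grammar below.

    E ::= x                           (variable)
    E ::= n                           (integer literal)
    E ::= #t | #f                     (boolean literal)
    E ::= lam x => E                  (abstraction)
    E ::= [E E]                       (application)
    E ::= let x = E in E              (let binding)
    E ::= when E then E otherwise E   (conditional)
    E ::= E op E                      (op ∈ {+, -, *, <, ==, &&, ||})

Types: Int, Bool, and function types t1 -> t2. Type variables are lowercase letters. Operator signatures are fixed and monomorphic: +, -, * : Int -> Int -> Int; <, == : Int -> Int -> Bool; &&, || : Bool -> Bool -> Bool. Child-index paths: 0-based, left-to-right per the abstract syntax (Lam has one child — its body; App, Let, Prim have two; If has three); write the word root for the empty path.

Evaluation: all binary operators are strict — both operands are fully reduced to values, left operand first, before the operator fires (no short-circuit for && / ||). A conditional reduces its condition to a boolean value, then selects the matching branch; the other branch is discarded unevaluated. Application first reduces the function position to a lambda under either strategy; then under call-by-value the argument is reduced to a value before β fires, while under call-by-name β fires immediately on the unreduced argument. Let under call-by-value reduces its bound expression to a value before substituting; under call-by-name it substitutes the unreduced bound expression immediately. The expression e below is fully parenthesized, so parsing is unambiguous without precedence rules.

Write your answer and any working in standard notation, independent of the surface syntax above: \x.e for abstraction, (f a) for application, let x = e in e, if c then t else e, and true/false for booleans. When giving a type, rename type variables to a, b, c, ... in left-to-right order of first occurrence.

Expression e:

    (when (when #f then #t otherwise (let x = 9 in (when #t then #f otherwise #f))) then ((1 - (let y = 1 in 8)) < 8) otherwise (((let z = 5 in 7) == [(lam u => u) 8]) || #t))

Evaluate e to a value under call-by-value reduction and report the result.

Answer: true

Working:
step 0: (if (if false then true else (let x = 9 in (if true then false else false))) then ((1 - (let y = 1 in 8)) < 8) else (((let z = 5 in 7) == ((\u.u) 8)) || true))
step 1: [if@0] (if (let x = 9 in (if true then false else false)) then ((1 - (let y = 1 in 8)) < 8) else (((let z = 5 in 7) == ((\u.u) 8)) || true))
step 2: [let@0] (if (if true then false else false) then ((1 - (let y = 1 in 8)) < 8) else (((let z = 5 in 7) == ((\u.u) 8)) || true))
step 3: [if@0] (if false then ((1 - (let y = 1 in 8)) < 8) else (((let z = 5 in 7) == ((\u.u) 8)) || true))
step 4: [if@root] (((let z = 5 in 7) == ((\u.u) 8)) || true)
step 5: [let@0.0] ((7 == ((\u.u) 8)) || true)
step 6: [beta@0.1] ((7 == 8) || true)
step 7: [delta@0] (false || true)
step 8: [delta@root] true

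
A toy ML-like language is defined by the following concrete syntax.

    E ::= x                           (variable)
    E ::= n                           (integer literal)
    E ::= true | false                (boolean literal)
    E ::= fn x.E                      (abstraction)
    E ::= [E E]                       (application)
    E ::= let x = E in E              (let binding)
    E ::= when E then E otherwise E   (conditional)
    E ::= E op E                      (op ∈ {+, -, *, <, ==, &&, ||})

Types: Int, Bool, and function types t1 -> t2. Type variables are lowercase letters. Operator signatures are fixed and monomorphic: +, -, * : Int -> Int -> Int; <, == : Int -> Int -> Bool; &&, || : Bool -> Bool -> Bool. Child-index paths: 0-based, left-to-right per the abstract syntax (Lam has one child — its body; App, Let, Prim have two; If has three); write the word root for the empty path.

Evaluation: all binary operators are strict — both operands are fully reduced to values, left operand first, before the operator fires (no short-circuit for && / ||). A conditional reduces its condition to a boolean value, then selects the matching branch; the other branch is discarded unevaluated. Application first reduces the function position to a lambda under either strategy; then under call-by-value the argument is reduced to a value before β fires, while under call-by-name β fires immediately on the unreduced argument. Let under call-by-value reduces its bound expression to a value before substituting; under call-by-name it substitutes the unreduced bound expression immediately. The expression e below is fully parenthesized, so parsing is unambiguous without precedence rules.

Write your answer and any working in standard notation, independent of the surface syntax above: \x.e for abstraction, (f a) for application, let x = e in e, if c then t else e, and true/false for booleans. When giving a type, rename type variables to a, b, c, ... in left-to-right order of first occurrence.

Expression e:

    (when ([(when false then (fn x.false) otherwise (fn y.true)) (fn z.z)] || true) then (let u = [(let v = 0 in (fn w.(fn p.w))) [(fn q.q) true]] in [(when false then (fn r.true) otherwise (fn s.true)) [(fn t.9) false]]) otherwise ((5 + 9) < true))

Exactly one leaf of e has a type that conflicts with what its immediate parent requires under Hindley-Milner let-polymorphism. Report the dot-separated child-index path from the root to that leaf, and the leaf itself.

Trace:
  unify Bool ~ Bool
\x._ : a -> Bool
\y._ : b -> Bool
  unify a -> Bool ~ b -> Bool
  unify a ~ b
  unify Bool ~ Bool
z : c
\z._ : c -> c
  unify b -> Bool ~ (c -> c) -> d
  unify b ~ c -> c
  unify Bool ~ d
_ _ : Bool
  unify Bool ~ Bool
  unify Bool ~ Bool
  unify Bool ~ Bool
let v : Int
w : e
\p._ : f -> e
\w._ : e -> f -> e
q : g
\q._ : g -> g
  unify g -> g ~ Bool -> h
  unify g ~ Bool
  unify Bool ~ h
_ _ : Bool
  unify e -> f -> e ~ Bool -> i
  unify e ~ Bool
  unify f -> Bool ~ i
_ _ : f -> Bool
let u : forall. f -> Bool
  unify Bool ~ Bool
\r._ : j -> Bool
\s._ : k -> Bool
  unify j -> Bool ~ k -> Bool
  unify j ~ k
  unify Bool ~ Bool
\t._ : l -> Int
  unify l -> Int ~ Bool -> m
  unify l ~ Bool
  unify Int ~ m
_ _ : Int
  unify k -> Bool ~ Int -> n
  unify k ~ Int
  unify Bool ~ n
_ _ : Bool
  unify Int ~ Int
  unify Int ~ Int
  unify Int ~ Int
  unify Bool ~ Int
  FAIL: mismatch Bool ~ Int

Answer: 2.1 : true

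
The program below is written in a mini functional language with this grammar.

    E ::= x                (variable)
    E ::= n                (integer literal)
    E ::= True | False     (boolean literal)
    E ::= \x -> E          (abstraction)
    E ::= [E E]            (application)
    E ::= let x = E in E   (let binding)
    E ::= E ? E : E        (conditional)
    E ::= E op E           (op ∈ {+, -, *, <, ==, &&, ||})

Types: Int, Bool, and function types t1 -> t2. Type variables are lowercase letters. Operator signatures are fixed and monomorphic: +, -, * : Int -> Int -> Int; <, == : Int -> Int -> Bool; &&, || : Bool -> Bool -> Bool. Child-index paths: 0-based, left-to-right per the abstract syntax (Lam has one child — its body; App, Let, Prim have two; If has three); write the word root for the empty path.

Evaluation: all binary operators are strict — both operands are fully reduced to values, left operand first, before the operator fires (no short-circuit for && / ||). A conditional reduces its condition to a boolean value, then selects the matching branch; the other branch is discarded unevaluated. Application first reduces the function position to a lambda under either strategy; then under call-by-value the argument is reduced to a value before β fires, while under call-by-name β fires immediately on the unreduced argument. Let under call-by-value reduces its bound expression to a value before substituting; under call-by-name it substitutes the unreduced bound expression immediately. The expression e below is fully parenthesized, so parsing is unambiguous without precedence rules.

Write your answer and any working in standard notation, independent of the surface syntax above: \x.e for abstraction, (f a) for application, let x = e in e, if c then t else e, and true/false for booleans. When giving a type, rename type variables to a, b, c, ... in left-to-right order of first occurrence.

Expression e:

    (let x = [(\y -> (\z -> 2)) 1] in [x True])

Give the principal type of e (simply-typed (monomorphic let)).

Working:
\z._ : b -> Int
\y._ : a -> b -> Int
  unify a -> b -> Int ~ Int -> c
  unify a ~ Int
  unify b -> Int ~ c
_ _ : b -> Int
let x : b -> Int
x : b -> Int
  unify b -> Int ~ Bool -> d
  unify b ~ Bool
  unify Int ~ d
_ _ : Int

Answer: Int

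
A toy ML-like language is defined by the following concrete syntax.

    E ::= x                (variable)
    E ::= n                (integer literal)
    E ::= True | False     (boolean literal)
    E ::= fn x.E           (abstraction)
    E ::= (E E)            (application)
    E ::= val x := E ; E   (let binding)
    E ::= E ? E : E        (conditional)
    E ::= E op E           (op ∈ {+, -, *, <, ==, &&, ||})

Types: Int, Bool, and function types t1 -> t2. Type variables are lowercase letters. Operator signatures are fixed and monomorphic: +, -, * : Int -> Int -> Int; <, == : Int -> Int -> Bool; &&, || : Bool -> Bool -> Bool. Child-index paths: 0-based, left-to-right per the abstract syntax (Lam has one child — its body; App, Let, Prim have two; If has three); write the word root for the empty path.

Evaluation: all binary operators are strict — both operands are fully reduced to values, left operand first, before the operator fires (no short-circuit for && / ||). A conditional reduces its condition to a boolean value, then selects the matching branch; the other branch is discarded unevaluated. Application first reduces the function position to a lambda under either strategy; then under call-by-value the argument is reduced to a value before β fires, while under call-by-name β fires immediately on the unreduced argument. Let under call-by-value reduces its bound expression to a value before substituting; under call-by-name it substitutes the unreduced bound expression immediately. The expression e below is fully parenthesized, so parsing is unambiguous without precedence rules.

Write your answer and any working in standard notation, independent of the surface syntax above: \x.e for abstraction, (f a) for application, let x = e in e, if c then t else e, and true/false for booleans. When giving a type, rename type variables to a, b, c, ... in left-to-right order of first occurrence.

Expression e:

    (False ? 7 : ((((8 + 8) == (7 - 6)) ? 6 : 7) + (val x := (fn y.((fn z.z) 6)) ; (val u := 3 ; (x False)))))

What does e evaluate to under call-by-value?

Answer: 13

Trace:
step 0: (if false then 7 else ((if ((8 + 8) == (7 - 6)) then 6 else 7) + (let x = (\y.((\z.z) 6)) in (let u = 3 in (x false)))))
step 1: [if@root] ((if ((8 + 8) == (7 - 6)) then 6 else 7) + (let x = (\y.((\z.z) 6)) in (let u = 3 in (x false))))
step 2: [delta@0.0.0] ((if (16 == (7 - 6)) then 6 else 7) + (let x = (\y.((\z.z) 6)) in (let u = 3 in (x false))))
step 3: [delta@0.0.1] ((if (16 == 1) then 6 else 7) + (let x = (\y.((\z.z) 6)) in (let u = 3 in (x false))))
step 4: [delta@0.0] ((if false then 6 else 7) + (let x = (\y.((\z.z) 6)) in (let u = 3 in (x false))))
step 5: [if@0] (7 + (let x = (\y.((\z.z) 6)) in (let u = 3 in (x false))))
step 6: [let@1] (7 + (let u = 3 in ((\y.((\z.z) 6)) false)))
step 7: [let@1] (7 + ((\y.((\z.z) 6)) false))
step 8: [beta@1] (7 + ((\z.z) 6))
step 9: [beta@1] (7 + 6)
step 10: [delta@root] 13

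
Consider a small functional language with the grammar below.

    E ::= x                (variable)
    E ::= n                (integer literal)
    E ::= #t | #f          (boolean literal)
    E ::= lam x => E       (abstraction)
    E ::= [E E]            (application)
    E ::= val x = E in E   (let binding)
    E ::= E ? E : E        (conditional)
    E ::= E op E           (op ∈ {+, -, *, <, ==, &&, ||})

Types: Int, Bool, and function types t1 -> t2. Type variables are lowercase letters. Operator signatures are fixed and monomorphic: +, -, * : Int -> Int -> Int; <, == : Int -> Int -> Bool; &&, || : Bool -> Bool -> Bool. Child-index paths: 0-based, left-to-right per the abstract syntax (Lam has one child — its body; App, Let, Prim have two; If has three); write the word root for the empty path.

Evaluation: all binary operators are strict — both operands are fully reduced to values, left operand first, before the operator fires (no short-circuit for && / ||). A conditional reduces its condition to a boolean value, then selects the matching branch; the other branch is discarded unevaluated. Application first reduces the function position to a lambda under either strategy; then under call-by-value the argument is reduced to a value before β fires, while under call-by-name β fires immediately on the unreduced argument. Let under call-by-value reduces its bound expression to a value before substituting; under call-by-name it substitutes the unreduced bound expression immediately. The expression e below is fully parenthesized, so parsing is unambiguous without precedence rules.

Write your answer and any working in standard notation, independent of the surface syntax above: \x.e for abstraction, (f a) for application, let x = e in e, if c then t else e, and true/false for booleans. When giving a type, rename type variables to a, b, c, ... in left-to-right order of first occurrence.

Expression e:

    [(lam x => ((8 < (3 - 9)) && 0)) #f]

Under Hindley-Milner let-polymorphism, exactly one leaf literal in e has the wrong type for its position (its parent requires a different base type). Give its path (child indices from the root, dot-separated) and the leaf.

Derivation:
  unify Int ~ Int
  unify Int ~ Int
  unify Int ~ Int
  unify Int ~ Int
  unify Bool ~ Bool
  unify Int ~ Bool
  FAIL: mismatch Int ~ Bool

Answer: 0.0.1 : 0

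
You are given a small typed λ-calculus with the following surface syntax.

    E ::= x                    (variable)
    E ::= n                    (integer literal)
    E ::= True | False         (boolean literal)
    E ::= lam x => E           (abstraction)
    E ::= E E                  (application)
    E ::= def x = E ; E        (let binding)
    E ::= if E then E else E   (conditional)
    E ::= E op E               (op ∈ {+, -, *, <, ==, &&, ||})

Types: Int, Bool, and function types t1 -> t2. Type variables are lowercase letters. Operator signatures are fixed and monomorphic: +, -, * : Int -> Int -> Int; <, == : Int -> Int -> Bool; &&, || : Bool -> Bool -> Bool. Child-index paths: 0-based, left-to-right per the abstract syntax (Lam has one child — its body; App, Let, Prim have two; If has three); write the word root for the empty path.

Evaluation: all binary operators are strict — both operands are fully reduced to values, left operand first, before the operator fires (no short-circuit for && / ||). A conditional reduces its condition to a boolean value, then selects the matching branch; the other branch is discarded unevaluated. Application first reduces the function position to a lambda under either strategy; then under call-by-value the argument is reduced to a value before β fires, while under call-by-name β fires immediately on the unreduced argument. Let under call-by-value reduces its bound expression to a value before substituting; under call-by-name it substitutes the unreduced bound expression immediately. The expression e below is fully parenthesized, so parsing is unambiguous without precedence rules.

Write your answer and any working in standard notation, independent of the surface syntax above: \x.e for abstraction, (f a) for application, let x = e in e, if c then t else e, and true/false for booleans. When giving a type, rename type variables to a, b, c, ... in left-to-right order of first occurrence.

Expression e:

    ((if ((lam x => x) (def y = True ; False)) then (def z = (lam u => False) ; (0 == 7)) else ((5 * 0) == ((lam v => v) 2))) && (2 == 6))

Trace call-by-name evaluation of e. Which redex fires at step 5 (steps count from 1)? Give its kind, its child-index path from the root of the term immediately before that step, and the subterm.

Derivation:
step 0: ((if ((\x.x) (let y = true in false)) then (let z = (\u.false) in (0 == 7)) else ((5 * 0) == ((\v.v) 2))) && (2 == 6))
step 1: [beta@0.0] ((if (let y = true in false) then (let z = (\u.false) in (0 == 7)) else ((5 * 0) == ((\v.v) 2))) && (2 == 6))
step 2: [let@0.0] ((if false then (let z = (\u.false) in (0 == 7)) else ((5 * 0) == ((\v.v) 2))) && (2 == 6))
step 3: [if@0] (((5 * 0) == ((\v.v) 2)) && (2 == 6))
step 4: [delta@0.0] ((0 == ((\v.v) 2)) && (2 == 6))
step 5: [beta@0.1] ((0 == 2) && (2 == 6))

Answer: beta at 0.1 : ((\v.v) 2)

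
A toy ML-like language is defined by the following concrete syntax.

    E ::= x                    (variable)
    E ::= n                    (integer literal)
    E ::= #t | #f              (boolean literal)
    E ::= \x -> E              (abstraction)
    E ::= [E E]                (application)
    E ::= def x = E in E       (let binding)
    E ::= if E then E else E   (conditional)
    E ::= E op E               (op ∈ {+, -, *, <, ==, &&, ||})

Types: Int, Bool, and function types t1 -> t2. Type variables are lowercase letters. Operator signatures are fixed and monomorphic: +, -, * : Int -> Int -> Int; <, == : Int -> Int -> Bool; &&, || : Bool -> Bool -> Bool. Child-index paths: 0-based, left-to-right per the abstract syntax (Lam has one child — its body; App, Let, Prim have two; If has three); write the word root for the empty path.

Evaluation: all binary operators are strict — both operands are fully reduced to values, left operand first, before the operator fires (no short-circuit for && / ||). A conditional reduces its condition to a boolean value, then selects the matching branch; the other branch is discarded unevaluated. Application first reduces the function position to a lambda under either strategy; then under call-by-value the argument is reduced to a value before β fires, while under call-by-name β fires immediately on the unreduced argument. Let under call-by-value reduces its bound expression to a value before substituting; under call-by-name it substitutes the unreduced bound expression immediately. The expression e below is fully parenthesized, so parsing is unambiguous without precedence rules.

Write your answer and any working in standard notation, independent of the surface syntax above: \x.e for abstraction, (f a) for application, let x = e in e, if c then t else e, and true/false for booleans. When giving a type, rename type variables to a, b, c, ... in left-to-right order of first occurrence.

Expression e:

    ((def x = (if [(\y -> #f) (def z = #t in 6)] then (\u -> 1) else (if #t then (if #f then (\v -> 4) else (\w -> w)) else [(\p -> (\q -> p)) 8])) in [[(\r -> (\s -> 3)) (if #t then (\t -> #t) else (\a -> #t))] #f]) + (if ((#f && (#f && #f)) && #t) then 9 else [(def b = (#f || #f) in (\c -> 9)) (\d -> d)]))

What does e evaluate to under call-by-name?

Answer: 12

Trace:
step 0: ((let x = (if ((\y.false) (let z = true in 6)) then (\u.1) else (if true then (if false then (\v.4) else (\w.w)) else ((\p.(\q.p)) 8))) in (((\r.(\s.3)) (if true then (\t.true) else (\a.true))) false)) + (if ((false && (false && false)) && true) then 9 else ((let b = (false || false) in (\c.9)) (\d.d))))
step 1: [let@0] ((((\r.(\s.3)) (if true then (\t.true) else (\a.true))) false) + (if ((false && (false && false)) && true) then 9 else ((let b = (false || false) in (\c.9)) (\d.d))))
step 2: [beta@0.0] (((\s.3) false) + (if ((false && (false && false)) && true) then 9 else ((let b = (false || false) in (\c.9)) (\d.d))))
step 3: [beta@0] (3 + (if ((false && (false && false)) && true) then 9 else ((let b = (false || false) in (\c.9)) (\d.d))))
step 4: [delta@1.0.0.1] (3 + (if ((false && false) && true) then 9 else ((let b = (false || false) in (\c.9)) (\d.d))))
step 5: [delta@1.0.0] (3 + (if (false && true) then 9 else ((let b = (false || false) in (\c.9)) (\d.d))))
step 6: [delta@1.0] (3 + (if false then 9 else ((let b = (false || false) in (\c.9)) (\d.d))))
step 7: [if@1] (3 + ((let b = (false || false) in (\c.9)) (\d.d)))
step 8: [let@1.0] (3 + ((\c.9) (\d.d)))
step 9: [beta@1] (3 + 9)
step 10: [delta@root] 12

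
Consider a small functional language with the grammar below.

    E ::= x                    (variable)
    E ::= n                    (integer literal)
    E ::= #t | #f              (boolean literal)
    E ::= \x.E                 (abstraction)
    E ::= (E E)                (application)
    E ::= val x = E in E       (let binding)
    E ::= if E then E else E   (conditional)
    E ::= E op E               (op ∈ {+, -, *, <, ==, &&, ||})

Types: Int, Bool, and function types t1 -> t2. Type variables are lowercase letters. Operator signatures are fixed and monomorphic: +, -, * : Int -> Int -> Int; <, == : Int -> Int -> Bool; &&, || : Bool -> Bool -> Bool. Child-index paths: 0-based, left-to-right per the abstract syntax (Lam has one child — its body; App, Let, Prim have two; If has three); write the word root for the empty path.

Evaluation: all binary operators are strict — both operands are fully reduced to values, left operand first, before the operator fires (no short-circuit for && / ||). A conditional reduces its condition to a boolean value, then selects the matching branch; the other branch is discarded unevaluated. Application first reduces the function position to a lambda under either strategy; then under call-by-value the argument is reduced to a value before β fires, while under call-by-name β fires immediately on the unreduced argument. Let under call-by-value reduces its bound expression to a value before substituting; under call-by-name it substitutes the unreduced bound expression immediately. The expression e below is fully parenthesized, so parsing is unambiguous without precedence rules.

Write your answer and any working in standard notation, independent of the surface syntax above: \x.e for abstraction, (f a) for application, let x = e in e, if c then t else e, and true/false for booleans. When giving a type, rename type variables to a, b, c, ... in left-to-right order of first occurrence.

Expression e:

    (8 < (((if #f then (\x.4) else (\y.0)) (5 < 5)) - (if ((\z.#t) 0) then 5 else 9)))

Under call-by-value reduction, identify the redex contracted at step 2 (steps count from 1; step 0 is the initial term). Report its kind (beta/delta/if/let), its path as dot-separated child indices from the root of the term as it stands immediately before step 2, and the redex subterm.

Answer: delta at 1.0.1 : (5 < 5)

Derivation:
step 0: (8 < (((if false then (\x.4) else (\y.0)) (5 < 5)) - (if ((\z.true) 0) then 5 else 9)))
step 1: [if@1.0.0] (8 < (((\y.0) (5 < 5)) - (if ((\z.true) 0) then 5 else 9)))
step 2: [delta@1.0.1] (8 < (((\y.0) false) - (if ((\z.true) 0) then 5 else 9)))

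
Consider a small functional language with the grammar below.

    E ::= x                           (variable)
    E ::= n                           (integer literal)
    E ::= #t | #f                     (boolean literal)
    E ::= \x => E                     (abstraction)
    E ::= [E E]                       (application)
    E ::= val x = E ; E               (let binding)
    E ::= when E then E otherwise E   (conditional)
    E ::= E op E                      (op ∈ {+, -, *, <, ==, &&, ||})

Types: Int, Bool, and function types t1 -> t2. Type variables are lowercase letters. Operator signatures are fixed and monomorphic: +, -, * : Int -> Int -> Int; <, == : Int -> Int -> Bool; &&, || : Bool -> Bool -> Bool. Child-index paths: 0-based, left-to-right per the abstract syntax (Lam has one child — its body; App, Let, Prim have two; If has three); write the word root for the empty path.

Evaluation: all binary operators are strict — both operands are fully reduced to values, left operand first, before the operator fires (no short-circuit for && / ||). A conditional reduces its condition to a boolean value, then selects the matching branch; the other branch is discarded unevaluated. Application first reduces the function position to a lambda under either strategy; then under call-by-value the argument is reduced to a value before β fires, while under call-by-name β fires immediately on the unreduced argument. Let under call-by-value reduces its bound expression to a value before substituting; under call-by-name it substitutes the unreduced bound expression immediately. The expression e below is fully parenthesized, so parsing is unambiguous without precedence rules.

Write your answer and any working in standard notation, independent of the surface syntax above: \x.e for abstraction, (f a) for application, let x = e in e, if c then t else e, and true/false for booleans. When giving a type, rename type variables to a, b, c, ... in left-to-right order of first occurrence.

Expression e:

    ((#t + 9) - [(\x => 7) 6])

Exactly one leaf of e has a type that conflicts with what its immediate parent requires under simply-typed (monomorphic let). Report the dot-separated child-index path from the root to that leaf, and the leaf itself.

Derivation:
  unify Bool ~ Int
  FAIL: mismatch Bool ~ Int

Answer: 0.0 : true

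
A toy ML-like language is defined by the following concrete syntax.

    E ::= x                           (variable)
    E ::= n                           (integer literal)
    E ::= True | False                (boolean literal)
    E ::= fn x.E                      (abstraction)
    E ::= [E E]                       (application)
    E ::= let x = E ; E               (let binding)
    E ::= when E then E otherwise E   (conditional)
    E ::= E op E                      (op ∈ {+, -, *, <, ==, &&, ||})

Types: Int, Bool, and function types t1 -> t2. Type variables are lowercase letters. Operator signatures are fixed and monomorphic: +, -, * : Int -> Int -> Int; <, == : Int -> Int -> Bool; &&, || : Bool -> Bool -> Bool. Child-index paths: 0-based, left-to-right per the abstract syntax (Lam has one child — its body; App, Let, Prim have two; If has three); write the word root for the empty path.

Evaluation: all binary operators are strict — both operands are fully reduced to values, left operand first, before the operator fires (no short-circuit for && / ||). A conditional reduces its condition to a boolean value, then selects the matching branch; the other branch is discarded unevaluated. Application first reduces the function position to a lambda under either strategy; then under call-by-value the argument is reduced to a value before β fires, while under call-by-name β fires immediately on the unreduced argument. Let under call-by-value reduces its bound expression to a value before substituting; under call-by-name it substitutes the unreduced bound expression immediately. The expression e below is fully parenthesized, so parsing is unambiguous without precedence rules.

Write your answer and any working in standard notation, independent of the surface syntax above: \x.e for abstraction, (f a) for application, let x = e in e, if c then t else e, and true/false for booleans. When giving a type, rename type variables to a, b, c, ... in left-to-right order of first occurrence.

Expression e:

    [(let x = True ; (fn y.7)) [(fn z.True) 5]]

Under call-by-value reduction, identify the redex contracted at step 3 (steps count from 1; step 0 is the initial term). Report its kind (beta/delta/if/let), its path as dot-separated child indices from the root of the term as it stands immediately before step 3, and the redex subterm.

Working:
step 0: ((let x = true in (\y.7)) ((\z.true) 5))
step 1: [let@0] ((\y.7) ((\z.true) 5))
step 2: [beta@1] ((\y.7) true)
step 3: [beta@root] 7

Answer: beta at root : ((\y.7) true)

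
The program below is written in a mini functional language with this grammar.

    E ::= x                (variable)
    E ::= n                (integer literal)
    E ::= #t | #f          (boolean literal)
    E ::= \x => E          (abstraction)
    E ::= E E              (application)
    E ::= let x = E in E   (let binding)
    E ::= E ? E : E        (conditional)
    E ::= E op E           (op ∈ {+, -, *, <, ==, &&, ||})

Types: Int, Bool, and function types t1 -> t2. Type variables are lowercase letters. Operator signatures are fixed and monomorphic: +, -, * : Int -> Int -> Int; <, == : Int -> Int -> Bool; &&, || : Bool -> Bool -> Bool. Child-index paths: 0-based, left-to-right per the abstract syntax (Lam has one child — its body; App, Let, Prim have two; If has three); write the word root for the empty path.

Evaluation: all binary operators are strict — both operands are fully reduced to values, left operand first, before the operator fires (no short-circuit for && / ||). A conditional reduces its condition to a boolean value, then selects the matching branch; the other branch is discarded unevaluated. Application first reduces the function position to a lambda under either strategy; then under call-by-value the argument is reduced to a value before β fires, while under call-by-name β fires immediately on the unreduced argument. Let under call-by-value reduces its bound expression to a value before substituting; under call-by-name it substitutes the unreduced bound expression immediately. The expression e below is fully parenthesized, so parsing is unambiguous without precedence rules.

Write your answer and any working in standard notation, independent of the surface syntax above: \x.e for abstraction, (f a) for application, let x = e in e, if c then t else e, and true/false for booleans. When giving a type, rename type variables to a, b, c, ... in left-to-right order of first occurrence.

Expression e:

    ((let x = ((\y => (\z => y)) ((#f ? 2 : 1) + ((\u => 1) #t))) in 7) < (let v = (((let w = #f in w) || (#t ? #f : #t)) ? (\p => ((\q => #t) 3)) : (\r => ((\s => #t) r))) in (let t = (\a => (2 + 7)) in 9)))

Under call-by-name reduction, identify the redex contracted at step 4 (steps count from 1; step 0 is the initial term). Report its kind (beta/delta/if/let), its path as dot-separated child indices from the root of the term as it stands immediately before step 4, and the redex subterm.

Trace:
step 0: ((let x = ((\y.(\z.y)) ((if false then 2 else 1) + ((\u.1) true))) in 7) < (let v = (if ((let w = false in w) || (if true then false else true)) then (\p.((\q.true) 3)) else (\r.((\s.true) r))) in (let t = (\a.(2 + 7)) in 9)))
step 1: [let@0] (7 < (let v = (if ((let w = false in w) || (if true then false else true)) then (\p.((\q.true) 3)) else (\r.((\s.true) r))) in (let t = (\a.(2 + 7)) in 9)))
step 2: [let@1] (7 < (let t = (\a.(2 + 7)) in 9))
step 3: [let@1] (7 < 9)
step 4: [delta@root] true

Answer: delta at root : (7 < 9)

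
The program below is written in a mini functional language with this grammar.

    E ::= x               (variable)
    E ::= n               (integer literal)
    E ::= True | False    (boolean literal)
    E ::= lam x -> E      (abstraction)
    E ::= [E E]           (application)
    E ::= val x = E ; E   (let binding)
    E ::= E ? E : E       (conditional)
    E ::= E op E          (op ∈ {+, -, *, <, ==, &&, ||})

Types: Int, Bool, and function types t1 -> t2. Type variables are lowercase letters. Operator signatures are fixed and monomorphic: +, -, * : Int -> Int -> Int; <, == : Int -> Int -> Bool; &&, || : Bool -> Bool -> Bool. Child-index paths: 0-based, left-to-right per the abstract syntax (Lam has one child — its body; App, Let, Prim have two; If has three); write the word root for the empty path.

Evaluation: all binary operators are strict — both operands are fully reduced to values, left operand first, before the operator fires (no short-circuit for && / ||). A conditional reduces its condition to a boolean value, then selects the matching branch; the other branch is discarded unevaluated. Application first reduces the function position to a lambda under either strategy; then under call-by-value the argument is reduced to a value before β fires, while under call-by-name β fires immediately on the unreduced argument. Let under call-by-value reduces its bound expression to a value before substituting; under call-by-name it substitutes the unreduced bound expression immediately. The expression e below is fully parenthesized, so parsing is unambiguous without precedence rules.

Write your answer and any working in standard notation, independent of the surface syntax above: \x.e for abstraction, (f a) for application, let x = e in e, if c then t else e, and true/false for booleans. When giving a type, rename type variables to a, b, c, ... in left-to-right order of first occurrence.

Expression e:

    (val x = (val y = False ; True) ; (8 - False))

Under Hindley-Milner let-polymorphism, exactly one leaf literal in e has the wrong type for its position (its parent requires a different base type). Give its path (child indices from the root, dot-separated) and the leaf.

Answer: 1.1 : false

Trace:
let y : Bool
let x : Bool
  unify Int ~ Int
  unify Bool ~ Int
  FAIL: mismatch Bool ~ Int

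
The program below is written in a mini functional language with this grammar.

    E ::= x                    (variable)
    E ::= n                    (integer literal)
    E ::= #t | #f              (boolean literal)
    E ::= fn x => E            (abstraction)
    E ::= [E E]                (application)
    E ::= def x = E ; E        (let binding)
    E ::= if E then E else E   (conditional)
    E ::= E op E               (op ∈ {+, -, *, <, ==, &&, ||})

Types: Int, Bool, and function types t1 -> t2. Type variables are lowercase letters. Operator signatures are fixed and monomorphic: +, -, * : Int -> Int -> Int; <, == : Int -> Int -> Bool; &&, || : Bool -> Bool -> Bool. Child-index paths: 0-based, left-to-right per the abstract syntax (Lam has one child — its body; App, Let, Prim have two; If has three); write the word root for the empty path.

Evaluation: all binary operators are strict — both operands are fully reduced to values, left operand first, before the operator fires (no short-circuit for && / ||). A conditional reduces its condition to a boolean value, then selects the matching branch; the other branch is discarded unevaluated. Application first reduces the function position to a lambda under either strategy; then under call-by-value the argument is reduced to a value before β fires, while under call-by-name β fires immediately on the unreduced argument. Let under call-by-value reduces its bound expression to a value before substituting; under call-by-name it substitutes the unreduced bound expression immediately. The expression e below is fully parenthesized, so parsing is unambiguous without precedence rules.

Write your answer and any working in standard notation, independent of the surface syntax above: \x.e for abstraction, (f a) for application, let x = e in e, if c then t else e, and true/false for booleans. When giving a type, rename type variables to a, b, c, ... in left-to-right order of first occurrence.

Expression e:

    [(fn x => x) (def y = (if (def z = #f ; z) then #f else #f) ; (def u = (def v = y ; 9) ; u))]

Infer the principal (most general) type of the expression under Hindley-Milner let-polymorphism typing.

Answer: Int

Working:
x : a
\x._ : a -> a
let z : Bool
z : Bool
  unify Bool ~ Bool
  unify Bool ~ Bool
let y : Bool
y : Bool
let v : Bool
let u : Int
u : Int
  unify a -> a ~ Int -> b
  unify a ~ Int
  unify Int ~ b
_ _ : Int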